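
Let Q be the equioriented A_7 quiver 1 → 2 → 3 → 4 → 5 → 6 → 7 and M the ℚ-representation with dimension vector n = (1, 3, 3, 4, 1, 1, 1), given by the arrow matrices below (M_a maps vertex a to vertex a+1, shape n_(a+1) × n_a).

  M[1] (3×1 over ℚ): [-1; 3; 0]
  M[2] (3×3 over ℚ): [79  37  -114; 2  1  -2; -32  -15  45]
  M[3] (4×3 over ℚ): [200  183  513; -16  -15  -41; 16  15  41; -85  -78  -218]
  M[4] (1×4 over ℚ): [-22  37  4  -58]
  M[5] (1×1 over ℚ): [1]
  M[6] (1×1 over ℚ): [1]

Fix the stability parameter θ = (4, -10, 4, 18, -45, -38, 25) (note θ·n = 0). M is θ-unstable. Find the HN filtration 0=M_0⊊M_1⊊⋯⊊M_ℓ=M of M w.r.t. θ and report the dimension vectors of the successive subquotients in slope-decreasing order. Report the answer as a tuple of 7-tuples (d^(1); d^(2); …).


Via rank(M_{q-1}∘⋯∘M_p): M ≅ I[1,7], I[2,3], I[2,4], I[4,4]^2.
μ_θ-semistable layers: μ^(1)=25; μ^(2)=18; μ^(3)=4; μ^(4)=-10; μ^(5)=-67/6

((0, 0, 0, 0, 0, 0, 1); (0, 0, 0, 3, 0, 0, 0); (0, 0, 2, 0, 0, 0, 0); (0, 2, 0, 0, 0, 0, 0); (1, 1, 1, 1, 1, 1, 0))


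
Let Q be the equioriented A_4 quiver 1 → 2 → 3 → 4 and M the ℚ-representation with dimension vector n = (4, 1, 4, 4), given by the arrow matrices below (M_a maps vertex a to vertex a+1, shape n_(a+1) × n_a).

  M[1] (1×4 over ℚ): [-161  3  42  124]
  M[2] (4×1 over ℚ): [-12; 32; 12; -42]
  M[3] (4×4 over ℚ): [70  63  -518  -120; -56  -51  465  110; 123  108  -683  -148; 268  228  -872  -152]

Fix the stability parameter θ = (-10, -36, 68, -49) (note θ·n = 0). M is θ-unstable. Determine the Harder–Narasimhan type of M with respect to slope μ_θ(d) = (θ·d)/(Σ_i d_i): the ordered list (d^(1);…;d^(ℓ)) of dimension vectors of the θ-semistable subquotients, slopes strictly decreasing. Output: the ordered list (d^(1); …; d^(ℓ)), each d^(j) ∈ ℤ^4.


Via rank(M_{q-1}∘⋯∘M_p): M ≅ I[1,1]^3, I[1,3], I[3,4]^3, I[4,4].
μ_θ-semistable layers: μ^(1)=68; μ^(2)=19/2; μ^(3)=-10; μ^(4)=-23; μ^(5)=-49

((0, 0, 1, 0); (0, 0, 3, 3); (3, 0, 0, 0); (1, 1, 0, 0); (0, 0, 0, 1))


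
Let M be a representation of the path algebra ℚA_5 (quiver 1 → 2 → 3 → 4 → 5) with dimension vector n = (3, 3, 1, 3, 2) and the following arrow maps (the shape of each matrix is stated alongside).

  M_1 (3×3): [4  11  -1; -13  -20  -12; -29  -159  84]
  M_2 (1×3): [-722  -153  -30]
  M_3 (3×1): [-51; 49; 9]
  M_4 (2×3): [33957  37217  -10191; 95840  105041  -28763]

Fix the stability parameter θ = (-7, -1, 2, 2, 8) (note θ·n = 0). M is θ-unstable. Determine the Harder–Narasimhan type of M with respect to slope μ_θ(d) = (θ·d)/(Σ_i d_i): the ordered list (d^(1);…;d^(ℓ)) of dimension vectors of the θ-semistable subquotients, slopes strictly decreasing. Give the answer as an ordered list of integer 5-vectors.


Via rank(M_{q-1}∘⋯∘M_p): M ≅ I[1,2]^2, I[1,5], I[4,4], I[4,5].
μ_θ-semistable layers: μ^(1)=8; μ^(2)=2; μ^(3)=-1; μ^(4)=-7

((0, 0, 0, 0, 2); (0, 0, 1, 3, 0); (0, 3, 0, 0, 0); (3, 0, 0, 0, 0))


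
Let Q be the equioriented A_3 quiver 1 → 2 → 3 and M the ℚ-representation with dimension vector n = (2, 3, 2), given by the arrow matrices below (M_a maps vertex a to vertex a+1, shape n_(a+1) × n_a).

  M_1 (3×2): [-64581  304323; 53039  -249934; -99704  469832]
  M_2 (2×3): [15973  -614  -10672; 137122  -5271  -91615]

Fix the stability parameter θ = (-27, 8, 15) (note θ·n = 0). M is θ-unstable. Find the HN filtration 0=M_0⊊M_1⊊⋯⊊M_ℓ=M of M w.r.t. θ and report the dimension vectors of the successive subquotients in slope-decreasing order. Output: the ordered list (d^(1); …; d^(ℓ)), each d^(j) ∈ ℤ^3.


Via rank(M_{q-1}∘⋯∘M_p): M ≅ I[1,3]^2, I[2,2].
μ_θ-semistable layers: μ^(1)=15; μ^(2)=8; μ^(3)=-27

((0, 0, 2); (0, 3, 0); (2, 0, 0))


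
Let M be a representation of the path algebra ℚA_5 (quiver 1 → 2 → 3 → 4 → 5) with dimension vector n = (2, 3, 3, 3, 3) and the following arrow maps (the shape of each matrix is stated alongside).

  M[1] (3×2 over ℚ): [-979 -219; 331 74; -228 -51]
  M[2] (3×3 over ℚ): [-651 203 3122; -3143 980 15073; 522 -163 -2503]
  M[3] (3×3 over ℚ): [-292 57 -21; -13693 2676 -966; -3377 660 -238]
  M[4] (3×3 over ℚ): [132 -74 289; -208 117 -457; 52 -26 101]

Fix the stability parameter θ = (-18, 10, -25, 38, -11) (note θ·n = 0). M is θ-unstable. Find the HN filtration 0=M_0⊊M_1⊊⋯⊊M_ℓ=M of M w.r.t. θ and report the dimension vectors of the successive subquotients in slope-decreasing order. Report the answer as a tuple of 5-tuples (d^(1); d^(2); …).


Via rank(M_{q-1}∘⋯∘M_p): M ≅ I[1,3], I[1,5], I[2,2], I[3,4], I[4,5], I[5,5].
μ_θ-semistable layers: μ^(1)=38; μ^(2)=27/2; μ^(3)=10; μ^(4)=-15/2; μ^(5)=-11; μ^(6)=-18; μ^(7)=-25

((0, 0, 0, 1, 0); (0, 0, 0, 2, 2); (0, 1, 0, 0, 0); (0, 2, 2, 0, 0); (0, 0, 0, 0, 1); (2, 0, 0, 0, 0); (0, 0, 1, 0, 0))


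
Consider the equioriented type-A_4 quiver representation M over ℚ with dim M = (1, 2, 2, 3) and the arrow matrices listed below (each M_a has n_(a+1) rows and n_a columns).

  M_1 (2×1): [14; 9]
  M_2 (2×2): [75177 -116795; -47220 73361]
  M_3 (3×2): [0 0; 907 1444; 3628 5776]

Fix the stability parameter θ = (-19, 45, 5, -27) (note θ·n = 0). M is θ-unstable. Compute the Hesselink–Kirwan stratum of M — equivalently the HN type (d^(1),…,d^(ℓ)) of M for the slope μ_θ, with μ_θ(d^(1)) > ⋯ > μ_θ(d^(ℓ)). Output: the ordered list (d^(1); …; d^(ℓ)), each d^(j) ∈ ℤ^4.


Interval decomposition of M: I[1,4], I[2,3], I[4,4]^2.
HN type (ℓ=4): μ^(1)=25; μ^(2)=23/3; μ^(3)=-19; μ^(4)=-27

((0, 1, 1, 0); (0, 1, 1, 1); (1, 0, 0, 0); (0, 0, 0, 2))


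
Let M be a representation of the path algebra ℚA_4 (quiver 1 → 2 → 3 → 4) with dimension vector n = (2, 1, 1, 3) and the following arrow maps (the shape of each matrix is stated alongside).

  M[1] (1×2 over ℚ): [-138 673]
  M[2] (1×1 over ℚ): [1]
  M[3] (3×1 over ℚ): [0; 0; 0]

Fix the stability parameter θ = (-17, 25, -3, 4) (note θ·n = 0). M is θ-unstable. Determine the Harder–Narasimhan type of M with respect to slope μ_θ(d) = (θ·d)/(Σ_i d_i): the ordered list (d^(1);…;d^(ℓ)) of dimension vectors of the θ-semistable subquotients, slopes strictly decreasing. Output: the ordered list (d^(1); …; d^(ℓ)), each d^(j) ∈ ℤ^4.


Interval decomposition of M: I[1,1], I[1,3], I[4,4]^3.
HN type (ℓ=3): μ^(1)=11; μ^(2)=4; μ^(3)=-17

((0, 1, 1, 0); (0, 0, 0, 3); (2, 0, 0, 0))


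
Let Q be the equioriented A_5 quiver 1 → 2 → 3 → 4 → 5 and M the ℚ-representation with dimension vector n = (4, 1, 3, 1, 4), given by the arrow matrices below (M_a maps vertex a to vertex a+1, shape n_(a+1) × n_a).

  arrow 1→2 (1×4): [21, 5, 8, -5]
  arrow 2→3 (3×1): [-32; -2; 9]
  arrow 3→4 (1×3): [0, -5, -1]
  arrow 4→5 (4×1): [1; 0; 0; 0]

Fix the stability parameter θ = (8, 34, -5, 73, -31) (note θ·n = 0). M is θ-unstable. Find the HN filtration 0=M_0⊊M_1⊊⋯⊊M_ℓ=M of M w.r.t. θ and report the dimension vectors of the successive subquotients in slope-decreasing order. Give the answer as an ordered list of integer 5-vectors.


Via rank(M_{q-1}∘⋯∘M_p): M ≅ I[1,1]^3, I[1,5], I[3,3]^2, I[5,5]^3.
μ_θ-semistable layers: μ^(1)=21; μ^(2)=29/2; μ^(3)=8; μ^(4)=-5; μ^(5)=-31

((0, 0, 0, 1, 1); (0, 1, 1, 0, 0); (4, 0, 0, 0, 0); (0, 0, 2, 0, 0); (0, 0, 0, 0, 3))


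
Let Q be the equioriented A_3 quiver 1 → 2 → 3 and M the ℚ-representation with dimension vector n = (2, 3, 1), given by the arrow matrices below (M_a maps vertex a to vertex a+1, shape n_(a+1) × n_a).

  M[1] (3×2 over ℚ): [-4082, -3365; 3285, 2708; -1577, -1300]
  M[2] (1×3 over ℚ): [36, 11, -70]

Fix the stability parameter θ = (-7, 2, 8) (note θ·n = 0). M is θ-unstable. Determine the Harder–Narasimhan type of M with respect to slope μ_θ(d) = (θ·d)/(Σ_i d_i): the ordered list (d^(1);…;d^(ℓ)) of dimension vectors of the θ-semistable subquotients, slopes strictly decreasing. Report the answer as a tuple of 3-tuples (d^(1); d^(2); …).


Barcode: M ≅ I[1,2], I[1,3], I[2,2]. HN layers by μ_θ (3 steps, strictly decreasing):
  μ^(1)=8; μ^(2)=2; μ^(3)=-7

((0, 0, 1); (0, 3, 0); (2, 0, 0))


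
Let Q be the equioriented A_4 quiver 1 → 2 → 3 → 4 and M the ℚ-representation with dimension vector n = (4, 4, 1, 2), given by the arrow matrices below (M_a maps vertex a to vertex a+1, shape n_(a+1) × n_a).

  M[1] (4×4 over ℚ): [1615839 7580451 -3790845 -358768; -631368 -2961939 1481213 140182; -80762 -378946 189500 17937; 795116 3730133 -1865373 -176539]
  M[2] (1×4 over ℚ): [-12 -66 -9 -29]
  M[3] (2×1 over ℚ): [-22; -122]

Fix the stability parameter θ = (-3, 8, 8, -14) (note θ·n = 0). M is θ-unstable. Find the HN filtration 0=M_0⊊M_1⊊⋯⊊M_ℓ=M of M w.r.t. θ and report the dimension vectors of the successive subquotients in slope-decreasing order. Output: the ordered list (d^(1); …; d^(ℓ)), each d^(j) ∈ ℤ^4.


Barcode: M ≅ I[1,2]^3, I[1,4], I[4,4]. HN layers by μ_θ (4 steps, strictly decreasing):
  μ^(1)=8; μ^(2)=2/3; μ^(3)=-3; μ^(4)=-14

((0, 3, 0, 0); (0, 1, 1, 1); (4, 0, 0, 0); (0, 0, 0, 1))


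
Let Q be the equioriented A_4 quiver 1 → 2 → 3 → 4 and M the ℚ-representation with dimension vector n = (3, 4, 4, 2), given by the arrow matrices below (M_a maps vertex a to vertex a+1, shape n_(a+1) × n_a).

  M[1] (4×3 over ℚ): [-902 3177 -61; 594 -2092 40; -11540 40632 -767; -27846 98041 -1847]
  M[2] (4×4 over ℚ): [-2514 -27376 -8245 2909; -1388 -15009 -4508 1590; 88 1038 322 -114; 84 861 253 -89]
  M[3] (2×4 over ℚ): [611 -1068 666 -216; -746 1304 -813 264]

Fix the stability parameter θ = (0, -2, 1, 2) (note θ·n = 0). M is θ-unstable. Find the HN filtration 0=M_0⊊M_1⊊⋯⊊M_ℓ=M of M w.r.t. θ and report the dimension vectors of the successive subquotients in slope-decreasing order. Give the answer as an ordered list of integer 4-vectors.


Via rank(M_{q-1}∘⋯∘M_p): M ≅ I[1,2], I[1,4]^2, I[2,3], I[3,3].
μ_θ-semistable layers: μ^(1)=2; μ^(2)=1; μ^(3)=-1; μ^(4)=-2

((0, 0, 0, 2); (0, 0, 4, 0); (3, 3, 0, 0); (0, 1, 0, 0))


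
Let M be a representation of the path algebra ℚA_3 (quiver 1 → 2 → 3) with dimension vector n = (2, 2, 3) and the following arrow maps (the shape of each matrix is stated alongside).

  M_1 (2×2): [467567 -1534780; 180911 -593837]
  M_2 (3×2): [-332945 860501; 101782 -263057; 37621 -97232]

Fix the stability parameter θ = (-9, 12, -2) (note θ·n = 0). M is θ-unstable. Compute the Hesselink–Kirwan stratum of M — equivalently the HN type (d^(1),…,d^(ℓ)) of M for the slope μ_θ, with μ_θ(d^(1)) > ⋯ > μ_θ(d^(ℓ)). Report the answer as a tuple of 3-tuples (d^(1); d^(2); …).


Via rank(M_{q-1}∘⋯∘M_p): M ≅ I[1,3]^2, I[3,3].
μ_θ-semistable layers: μ^(1)=5; μ^(2)=-2; μ^(3)=-9

((0, 2, 2); (0, 0, 1); (2, 0, 0))


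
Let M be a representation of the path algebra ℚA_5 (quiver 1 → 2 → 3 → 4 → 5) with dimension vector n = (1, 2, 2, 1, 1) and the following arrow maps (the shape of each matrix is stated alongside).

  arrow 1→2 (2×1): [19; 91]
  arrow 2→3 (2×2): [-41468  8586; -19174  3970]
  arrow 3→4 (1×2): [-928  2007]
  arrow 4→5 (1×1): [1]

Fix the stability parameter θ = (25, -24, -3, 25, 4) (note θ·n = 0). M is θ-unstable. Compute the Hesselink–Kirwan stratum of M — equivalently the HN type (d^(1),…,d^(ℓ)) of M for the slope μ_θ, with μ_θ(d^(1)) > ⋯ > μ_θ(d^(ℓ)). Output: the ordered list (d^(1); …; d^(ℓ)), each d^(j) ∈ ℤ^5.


Via rank(M_{q-1}∘⋯∘M_p): M ≅ I[1,5], I[2,3].
μ_θ-semistable layers: μ^(1)=29/2; μ^(2)=-2/3; μ^(3)=-3; μ^(4)=-24

((0, 0, 0, 1, 1); (1, 1, 1, 0, 0); (0, 0, 1, 0, 0); (0, 1, 0, 0, 0))


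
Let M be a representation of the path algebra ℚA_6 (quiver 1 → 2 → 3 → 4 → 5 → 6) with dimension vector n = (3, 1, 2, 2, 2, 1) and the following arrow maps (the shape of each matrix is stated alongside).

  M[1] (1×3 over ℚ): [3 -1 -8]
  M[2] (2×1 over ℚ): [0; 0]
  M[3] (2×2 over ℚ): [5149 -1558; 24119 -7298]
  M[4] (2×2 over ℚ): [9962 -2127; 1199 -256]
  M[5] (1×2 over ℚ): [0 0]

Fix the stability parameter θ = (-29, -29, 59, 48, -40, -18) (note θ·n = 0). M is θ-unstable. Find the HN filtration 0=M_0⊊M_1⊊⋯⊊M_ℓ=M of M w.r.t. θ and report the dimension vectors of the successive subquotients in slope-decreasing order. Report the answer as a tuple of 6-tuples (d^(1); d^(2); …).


Via rank(M_{q-1}∘⋯∘M_p): M ≅ I[1,1]^2, I[1,2], I[3,3], I[3,5], I[4,5], I[6,6].
μ_θ-semistable layers: μ^(1)=59; μ^(2)=67/3; μ^(3)=4; μ^(4)=-18; μ^(5)=-29

((0, 0, 1, 0, 0, 0); (0, 0, 1, 1, 1, 0); (0, 0, 0, 1, 1, 0); (0, 0, 0, 0, 0, 1); (3, 1, 0, 0, 0, 0))


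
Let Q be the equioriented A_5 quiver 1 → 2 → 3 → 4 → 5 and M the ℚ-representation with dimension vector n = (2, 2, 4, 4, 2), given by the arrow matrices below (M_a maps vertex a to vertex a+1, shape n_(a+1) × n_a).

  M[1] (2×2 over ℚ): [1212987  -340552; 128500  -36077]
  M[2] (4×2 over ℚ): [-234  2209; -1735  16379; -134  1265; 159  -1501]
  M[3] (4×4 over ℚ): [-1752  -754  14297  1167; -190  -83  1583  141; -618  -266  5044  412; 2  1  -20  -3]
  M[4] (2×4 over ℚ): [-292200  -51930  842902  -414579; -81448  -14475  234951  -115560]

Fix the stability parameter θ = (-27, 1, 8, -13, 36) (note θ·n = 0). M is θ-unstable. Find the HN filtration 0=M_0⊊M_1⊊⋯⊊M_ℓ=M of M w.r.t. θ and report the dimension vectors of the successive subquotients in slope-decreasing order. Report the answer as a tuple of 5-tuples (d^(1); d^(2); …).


Via rank(M_{q-1}∘⋯∘M_p): M ≅ I[1,4], I[1,5], I[3,4], I[3,5].
μ_θ-semistable layers: μ^(1)=36; μ^(2)=-4/3; μ^(3)=-5/2; μ^(4)=-27

((0, 0, 0, 0, 2); (0, 2, 2, 2, 0); (0, 0, 2, 2, 0); (2, 0, 0, 0, 0))


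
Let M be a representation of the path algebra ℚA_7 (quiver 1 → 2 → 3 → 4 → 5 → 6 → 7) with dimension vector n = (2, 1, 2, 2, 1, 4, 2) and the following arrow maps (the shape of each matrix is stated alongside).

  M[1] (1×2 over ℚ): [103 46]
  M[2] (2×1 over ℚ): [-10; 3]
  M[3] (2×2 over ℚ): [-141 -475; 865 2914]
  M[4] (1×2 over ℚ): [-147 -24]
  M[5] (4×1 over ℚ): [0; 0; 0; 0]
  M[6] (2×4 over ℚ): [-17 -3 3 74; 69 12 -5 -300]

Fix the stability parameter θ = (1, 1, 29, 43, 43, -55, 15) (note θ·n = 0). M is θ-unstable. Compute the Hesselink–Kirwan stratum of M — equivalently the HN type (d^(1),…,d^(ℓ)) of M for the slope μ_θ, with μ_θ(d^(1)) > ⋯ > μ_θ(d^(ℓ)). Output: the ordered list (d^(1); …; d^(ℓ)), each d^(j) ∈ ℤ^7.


Barcode: M ≅ I[1,1], I[1,5], I[3,4], I[6,6]^2, I[6,7]^2. HN layers by μ_θ (5 steps, strictly decreasing):
  μ^(1)=43; μ^(2)=29; μ^(3)=15; μ^(4)=1; μ^(5)=-55

((0, 0, 0, 2, 1, 0, 0); (0, 0, 2, 0, 0, 0, 0); (0, 0, 0, 0, 0, 0, 2); (2, 1, 0, 0, 0, 0, 0); (0, 0, 0, 0, 0, 4, 0))


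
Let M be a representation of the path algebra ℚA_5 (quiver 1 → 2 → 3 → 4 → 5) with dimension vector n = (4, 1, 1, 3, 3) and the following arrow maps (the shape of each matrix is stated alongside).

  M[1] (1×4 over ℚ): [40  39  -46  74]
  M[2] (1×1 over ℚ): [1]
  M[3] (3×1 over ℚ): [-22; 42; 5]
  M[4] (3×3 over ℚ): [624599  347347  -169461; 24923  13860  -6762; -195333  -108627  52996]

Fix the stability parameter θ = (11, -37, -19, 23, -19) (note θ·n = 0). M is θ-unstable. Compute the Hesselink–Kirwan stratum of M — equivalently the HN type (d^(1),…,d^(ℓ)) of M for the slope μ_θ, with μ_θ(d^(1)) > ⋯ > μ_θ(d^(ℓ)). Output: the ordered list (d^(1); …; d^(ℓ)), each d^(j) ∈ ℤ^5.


Barcode: M ≅ I[1,1]^3, I[1,5], I[4,5]^2. HN layers by μ_θ (3 steps, strictly decreasing):
  μ^(1)=11; μ^(2)=2; μ^(3)=-15

((3, 0, 0, 0, 0); (0, 0, 0, 3, 3); (1, 1, 1, 0, 0))


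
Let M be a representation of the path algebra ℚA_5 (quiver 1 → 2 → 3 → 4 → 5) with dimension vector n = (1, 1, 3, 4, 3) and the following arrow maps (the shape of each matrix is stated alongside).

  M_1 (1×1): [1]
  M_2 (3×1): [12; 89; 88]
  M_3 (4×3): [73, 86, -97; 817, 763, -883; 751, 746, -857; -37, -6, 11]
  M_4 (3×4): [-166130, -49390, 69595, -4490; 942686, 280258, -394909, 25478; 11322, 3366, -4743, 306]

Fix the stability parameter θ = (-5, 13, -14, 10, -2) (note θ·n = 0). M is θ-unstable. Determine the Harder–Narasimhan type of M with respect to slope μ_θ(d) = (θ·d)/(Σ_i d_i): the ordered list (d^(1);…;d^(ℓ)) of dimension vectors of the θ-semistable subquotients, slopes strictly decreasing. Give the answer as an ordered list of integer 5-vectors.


Interval decomposition of M: I[1,4], I[3,4], I[3,5], I[4,4], I[5,5]^2.
HN type (ℓ=6): μ^(1)=10; μ^(2)=4; μ^(3)=-1/2; μ^(4)=-2; μ^(5)=-5; μ^(6)=-14

((0, 0, 0, 3, 0); (0, 0, 0, 1, 1); (0, 1, 1, 0, 0); (0, 0, 0, 0, 2); (1, 0, 0, 0, 0); (0, 0, 2, 0, 0))


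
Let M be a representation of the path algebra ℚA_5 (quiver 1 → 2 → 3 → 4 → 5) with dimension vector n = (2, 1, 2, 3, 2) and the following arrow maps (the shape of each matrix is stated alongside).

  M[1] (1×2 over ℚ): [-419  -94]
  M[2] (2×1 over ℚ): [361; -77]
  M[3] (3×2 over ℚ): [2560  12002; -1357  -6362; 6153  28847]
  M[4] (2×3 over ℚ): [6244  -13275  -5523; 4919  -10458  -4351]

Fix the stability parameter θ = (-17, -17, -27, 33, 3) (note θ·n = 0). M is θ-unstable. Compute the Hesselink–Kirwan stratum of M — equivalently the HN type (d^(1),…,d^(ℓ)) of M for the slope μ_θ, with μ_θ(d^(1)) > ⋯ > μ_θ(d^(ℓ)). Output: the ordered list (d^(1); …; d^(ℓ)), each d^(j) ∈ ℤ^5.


Interval decomposition of M: I[1,1], I[1,5], I[3,5], I[4,4].
HN type (ℓ=5): μ^(1)=33; μ^(2)=18; μ^(3)=-17; μ^(4)=-61/3; μ^(5)=-27

((0, 0, 0, 1, 0); (0, 0, 0, 2, 2); (1, 0, 0, 0, 0); (1, 1, 1, 0, 0); (0, 0, 1, 0, 0))


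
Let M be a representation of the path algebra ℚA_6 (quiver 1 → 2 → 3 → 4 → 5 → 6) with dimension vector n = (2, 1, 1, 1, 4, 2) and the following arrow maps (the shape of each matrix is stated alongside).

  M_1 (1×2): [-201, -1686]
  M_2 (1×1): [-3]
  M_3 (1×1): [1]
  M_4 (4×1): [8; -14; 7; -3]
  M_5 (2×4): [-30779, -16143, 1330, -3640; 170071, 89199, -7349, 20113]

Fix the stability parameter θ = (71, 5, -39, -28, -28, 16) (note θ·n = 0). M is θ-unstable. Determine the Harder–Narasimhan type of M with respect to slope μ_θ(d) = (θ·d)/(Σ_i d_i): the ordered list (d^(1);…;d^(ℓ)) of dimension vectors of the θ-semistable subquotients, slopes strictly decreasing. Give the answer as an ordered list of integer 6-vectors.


Via rank(M_{q-1}∘⋯∘M_p): M ≅ I[1,1], I[1,5], I[5,5], I[5,6]^2.
μ_θ-semistable layers: μ^(1)=71; μ^(2)=16; μ^(3)=-19/5; μ^(4)=-28

((1, 0, 0, 0, 0, 0); (0, 0, 0, 0, 0, 2); (1, 1, 1, 1, 1, 0); (0, 0, 0, 0, 3, 0))


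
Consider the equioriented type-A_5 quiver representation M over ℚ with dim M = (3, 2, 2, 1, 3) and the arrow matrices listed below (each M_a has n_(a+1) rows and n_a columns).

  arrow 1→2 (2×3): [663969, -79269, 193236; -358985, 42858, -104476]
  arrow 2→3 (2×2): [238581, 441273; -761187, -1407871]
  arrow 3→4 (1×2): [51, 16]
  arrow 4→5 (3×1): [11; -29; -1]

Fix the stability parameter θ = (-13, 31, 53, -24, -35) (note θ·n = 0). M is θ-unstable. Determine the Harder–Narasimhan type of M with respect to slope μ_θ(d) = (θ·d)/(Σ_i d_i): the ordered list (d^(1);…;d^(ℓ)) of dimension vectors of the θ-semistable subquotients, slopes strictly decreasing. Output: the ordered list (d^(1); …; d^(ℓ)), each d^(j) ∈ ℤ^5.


Via rank(M_{q-1}∘⋯∘M_p): M ≅ I[1,1], I[1,2], I[1,5], I[3,3], I[5,5]^2.
μ_θ-semistable layers: μ^(1)=53; μ^(2)=31; μ^(3)=25/4; μ^(4)=-13; μ^(5)=-35

((0, 0, 1, 0, 0); (0, 1, 0, 0, 0); (0, 1, 1, 1, 1); (3, 0, 0, 0, 0); (0, 0, 0, 0, 2))


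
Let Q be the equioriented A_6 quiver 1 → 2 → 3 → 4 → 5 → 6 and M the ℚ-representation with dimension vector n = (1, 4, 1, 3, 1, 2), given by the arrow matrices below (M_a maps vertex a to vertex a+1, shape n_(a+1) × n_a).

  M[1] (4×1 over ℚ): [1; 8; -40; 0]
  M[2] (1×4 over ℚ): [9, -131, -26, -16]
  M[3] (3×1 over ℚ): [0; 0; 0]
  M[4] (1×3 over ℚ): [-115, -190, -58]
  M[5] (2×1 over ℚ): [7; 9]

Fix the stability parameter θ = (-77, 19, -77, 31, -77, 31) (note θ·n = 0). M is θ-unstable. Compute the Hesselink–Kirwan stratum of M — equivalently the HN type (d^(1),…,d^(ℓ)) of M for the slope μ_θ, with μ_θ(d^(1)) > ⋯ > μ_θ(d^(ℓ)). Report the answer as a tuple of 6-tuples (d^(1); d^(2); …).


Barcode: M ≅ I[1,3], I[2,2]^3, I[4,4]^2, I[4,6], I[6,6]. HN layers by μ_θ (5 steps, strictly decreasing):
  μ^(1)=31; μ^(2)=19; μ^(3)=-23; μ^(4)=-29; μ^(5)=-77

((0, 0, 0, 2, 0, 2); (0, 3, 0, 0, 0, 0); (0, 0, 0, 1, 1, 0); (0, 1, 1, 0, 0, 0); (1, 0, 0, 0, 0, 0))


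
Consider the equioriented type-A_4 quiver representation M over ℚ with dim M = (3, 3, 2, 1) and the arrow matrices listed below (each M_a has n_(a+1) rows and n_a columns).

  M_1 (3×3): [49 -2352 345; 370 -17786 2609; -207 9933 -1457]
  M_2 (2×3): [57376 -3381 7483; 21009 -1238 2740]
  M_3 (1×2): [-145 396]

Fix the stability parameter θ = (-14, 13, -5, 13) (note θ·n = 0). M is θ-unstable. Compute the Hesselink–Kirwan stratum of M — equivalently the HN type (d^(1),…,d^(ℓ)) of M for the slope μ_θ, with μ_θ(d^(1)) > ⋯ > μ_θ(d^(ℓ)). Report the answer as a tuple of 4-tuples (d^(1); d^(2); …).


Interval decomposition of M: I[1,2], I[1,3], I[1,4].
HN type (ℓ=3): μ^(1)=13; μ^(2)=4; μ^(3)=-14

((0, 1, 0, 1); (0, 2, 2, 0); (3, 0, 0, 0))


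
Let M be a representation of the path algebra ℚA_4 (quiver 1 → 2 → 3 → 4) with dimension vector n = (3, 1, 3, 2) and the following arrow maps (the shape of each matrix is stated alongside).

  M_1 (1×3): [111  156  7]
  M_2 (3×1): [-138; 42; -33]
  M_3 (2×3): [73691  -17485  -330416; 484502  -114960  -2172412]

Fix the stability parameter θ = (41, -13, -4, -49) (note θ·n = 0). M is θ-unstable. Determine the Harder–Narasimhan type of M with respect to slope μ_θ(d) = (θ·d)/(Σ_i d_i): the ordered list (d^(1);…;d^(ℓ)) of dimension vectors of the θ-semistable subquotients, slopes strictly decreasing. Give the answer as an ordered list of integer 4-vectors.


Interval decomposition of M: I[1,1]^2, I[1,3], I[3,4]^2.
HN type (ℓ=3): μ^(1)=41; μ^(2)=8; μ^(3)=-53/2

((2, 0, 0, 0); (1, 1, 1, 0); (0, 0, 2, 2))


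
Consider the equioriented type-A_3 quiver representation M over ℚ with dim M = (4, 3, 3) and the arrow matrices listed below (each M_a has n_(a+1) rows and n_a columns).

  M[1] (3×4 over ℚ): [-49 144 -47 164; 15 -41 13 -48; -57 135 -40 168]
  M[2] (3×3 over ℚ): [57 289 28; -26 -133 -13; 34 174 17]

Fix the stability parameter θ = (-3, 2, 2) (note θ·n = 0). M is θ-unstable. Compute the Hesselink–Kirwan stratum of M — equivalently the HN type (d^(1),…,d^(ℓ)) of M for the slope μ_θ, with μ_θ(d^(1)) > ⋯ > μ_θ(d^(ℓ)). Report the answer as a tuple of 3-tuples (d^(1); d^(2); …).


Via rank(M_{q-1}∘⋯∘M_p): M ≅ I[1,1], I[1,3]^3.
μ_θ-semistable layers: μ^(1)=2; μ^(2)=-3

((0, 3, 3); (4, 0, 0))


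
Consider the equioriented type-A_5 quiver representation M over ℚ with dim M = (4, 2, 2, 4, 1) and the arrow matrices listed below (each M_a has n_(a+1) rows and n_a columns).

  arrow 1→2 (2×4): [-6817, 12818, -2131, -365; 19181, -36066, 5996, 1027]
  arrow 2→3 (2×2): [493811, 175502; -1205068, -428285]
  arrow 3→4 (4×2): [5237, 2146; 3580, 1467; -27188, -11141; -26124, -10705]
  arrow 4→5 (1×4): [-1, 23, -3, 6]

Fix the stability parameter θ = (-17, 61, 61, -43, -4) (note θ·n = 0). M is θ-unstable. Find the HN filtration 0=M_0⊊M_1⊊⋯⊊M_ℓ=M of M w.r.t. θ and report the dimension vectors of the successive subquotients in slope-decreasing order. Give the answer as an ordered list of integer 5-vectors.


Interval decomposition of M: I[1,1]^2, I[1,4], I[1,5], I[4,4]^2.
HN type (ℓ=4): μ^(1)=79/3; μ^(2)=75/4; μ^(3)=-17; μ^(4)=-43

((0, 1, 1, 1, 0); (0, 1, 1, 1, 1); (4, 0, 0, 0, 0); (0, 0, 0, 2, 0))


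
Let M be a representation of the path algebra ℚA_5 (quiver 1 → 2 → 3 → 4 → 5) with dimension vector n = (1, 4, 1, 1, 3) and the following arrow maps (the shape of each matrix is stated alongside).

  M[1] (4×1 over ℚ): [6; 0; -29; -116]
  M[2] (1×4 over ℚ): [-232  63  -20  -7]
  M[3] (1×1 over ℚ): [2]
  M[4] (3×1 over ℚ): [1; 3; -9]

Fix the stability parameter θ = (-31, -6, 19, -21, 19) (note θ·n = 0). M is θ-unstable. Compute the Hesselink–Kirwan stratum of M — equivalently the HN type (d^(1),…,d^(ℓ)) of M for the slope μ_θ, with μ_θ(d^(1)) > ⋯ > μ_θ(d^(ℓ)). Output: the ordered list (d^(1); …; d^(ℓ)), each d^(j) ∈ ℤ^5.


Interval decomposition of M: I[1,2], I[2,2]^2, I[2,5], I[5,5]^2.
HN type (ℓ=4): μ^(1)=19; μ^(2)=-1; μ^(3)=-6; μ^(4)=-31

((0, 0, 0, 0, 3); (0, 0, 1, 1, 0); (0, 4, 0, 0, 0); (1, 0, 0, 0, 0))


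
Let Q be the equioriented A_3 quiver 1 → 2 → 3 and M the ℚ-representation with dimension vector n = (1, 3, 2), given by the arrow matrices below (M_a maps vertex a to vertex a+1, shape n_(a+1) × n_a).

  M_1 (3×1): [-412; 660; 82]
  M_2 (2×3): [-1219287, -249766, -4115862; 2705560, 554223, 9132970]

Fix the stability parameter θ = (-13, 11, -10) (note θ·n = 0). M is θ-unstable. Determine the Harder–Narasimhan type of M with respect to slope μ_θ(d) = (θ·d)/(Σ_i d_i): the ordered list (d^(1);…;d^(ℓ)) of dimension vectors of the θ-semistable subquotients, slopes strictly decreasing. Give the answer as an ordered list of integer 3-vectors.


Via rank(M_{q-1}∘⋯∘M_p): M ≅ I[1,2], I[2,3]^2.
μ_θ-semistable layers: μ^(1)=11; μ^(2)=1/2; μ^(3)=-13

((0, 1, 0); (0, 2, 2); (1, 0, 0))


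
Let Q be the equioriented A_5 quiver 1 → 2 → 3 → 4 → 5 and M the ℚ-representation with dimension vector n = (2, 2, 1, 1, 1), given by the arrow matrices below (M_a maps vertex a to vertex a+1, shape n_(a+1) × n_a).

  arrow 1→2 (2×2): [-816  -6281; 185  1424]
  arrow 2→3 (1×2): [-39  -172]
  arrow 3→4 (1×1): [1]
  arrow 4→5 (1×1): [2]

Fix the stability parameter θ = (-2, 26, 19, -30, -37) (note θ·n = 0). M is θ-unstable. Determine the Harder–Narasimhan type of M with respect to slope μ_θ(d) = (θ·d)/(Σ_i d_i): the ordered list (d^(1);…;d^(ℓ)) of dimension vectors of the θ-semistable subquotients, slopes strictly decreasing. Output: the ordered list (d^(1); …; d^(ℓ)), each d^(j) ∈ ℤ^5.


Interval decomposition of M: I[1,2], I[1,5].
HN type (ℓ=3): μ^(1)=26; μ^(2)=-2; μ^(3)=-24/5

((0, 1, 0, 0, 0); (1, 0, 0, 0, 0); (1, 1, 1, 1, 1))


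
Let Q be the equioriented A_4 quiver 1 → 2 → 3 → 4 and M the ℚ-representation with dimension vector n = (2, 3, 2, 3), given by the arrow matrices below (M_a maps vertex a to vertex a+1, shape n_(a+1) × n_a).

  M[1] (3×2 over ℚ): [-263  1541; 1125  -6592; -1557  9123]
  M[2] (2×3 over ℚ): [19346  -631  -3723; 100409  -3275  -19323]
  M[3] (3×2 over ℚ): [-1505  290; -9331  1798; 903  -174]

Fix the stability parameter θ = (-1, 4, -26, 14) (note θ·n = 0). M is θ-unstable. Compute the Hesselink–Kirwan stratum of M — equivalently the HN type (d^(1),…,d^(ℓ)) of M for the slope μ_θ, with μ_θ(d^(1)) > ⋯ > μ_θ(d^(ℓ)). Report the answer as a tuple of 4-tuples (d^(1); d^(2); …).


Interval decomposition of M: I[1,3], I[1,4], I[2,2], I[4,4]^2.
HN type (ℓ=3): μ^(1)=14; μ^(2)=4; μ^(3)=-23/3

((0, 0, 0, 3); (0, 1, 0, 0); (2, 2, 2, 0))


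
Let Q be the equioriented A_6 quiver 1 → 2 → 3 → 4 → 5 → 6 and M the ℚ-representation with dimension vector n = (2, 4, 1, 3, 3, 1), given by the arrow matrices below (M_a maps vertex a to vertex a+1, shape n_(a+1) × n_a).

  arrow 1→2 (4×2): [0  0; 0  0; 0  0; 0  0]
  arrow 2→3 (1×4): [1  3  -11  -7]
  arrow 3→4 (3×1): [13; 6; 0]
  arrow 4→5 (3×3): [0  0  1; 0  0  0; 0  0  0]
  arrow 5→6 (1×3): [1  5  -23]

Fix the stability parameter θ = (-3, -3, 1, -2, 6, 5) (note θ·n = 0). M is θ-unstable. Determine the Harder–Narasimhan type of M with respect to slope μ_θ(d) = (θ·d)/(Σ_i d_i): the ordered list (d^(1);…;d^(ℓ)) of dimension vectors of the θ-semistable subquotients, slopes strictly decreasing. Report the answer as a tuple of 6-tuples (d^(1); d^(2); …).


Interval decomposition of M: I[1,1]^2, I[2,2]^3, I[2,4], I[4,4], I[4,6], I[5,5]^2.
HN type (ℓ=5): μ^(1)=6; μ^(2)=11/2; μ^(3)=-1/2; μ^(4)=-2; μ^(5)=-3

((0, 0, 0, 0, 2, 0); (0, 0, 0, 0, 1, 1); (0, 0, 1, 1, 0, 0); (0, 0, 0, 2, 0, 0); (2, 4, 0, 0, 0, 0))


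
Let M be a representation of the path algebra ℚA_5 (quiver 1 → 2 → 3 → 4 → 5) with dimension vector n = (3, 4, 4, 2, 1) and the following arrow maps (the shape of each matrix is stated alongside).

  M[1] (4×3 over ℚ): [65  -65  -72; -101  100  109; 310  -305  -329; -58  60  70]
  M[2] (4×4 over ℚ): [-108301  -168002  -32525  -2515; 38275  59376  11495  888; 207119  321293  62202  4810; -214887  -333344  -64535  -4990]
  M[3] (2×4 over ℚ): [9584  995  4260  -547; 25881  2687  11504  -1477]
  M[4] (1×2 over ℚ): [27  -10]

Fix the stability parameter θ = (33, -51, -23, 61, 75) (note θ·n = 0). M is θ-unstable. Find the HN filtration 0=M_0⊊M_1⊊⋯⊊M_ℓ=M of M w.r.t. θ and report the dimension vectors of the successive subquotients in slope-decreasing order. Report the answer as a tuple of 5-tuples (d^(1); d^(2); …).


Interval decomposition of M: I[1,1], I[1,3], I[1,4], I[2,2], I[2,3], I[3,5].
HN type (ℓ=6): μ^(1)=75; μ^(2)=61; μ^(3)=33; μ^(4)=-41/3; μ^(5)=-23; μ^(6)=-51

((0, 0, 0, 0, 1); (0, 0, 0, 2, 0); (1, 0, 0, 0, 0); (2, 2, 2, 0, 0); (0, 0, 2, 0, 0); (0, 2, 0, 0, 0))


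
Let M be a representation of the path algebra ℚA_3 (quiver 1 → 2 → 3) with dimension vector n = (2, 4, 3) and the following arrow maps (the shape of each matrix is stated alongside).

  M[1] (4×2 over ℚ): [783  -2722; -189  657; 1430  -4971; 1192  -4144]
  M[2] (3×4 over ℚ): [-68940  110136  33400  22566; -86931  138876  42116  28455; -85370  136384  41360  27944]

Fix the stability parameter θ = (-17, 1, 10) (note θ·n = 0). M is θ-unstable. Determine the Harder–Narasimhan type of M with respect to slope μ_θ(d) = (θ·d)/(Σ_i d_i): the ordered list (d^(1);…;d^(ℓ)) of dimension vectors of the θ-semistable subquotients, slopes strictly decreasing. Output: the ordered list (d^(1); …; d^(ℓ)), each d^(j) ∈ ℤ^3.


Interval decomposition of M: I[1,2], I[1,3], I[2,2], I[2,3], I[3,3].
HN type (ℓ=3): μ^(1)=10; μ^(2)=1; μ^(3)=-17

((0, 0, 3); (0, 4, 0); (2, 0, 0))


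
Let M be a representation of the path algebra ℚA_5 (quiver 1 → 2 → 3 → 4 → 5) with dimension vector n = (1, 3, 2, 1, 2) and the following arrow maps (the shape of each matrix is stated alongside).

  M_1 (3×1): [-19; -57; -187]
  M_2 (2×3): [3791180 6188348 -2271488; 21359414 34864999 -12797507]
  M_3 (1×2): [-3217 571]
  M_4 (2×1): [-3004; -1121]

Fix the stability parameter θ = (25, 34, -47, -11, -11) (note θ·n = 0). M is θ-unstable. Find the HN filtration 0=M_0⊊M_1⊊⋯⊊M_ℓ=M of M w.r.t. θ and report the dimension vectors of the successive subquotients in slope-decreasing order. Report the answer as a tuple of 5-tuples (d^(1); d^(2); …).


Barcode: M ≅ I[1,2], I[2,3], I[2,5], I[5,5]. HN layers by μ_θ (5 steps, strictly decreasing):
  μ^(1)=34; μ^(2)=25; μ^(3)=-13/2; μ^(4)=-35/4; μ^(5)=-11

((0, 1, 0, 0, 0); (1, 0, 0, 0, 0); (0, 1, 1, 0, 0); (0, 1, 1, 1, 1); (0, 0, 0, 0, 1))


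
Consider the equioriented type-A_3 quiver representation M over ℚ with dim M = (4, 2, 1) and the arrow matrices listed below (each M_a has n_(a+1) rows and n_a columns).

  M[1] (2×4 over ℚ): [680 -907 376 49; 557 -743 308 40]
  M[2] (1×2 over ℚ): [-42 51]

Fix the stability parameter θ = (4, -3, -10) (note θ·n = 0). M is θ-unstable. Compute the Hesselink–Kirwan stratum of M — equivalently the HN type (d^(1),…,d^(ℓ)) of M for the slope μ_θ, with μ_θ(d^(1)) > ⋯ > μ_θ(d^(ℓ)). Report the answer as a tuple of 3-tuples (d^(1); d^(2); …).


Interval decomposition of M: I[1,1]^2, I[1,2], I[1,3].
HN type (ℓ=3): μ^(1)=4; μ^(2)=1/2; μ^(3)=-3

((2, 0, 0); (1, 1, 0); (1, 1, 1))


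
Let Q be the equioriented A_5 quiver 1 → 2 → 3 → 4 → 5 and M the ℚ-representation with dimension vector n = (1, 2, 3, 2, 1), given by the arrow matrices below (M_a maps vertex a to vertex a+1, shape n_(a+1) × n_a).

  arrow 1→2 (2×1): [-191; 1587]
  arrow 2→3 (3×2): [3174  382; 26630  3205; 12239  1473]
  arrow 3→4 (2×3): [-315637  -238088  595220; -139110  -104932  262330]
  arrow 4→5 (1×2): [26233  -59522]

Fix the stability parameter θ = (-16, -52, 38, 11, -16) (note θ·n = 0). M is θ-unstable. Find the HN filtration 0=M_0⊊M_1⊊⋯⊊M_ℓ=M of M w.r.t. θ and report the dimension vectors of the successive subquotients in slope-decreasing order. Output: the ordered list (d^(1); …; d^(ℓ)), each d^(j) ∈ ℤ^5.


Via rank(M_{q-1}∘⋯∘M_p): M ≅ I[1,3], I[2,5], I[3,4].
μ_θ-semistable layers: μ^(1)=38; μ^(2)=49/2; μ^(3)=11; μ^(4)=-34; μ^(5)=-52

((0, 0, 1, 0, 0); (0, 0, 1, 1, 0); (0, 0, 1, 1, 1); (1, 1, 0, 0, 0); (0, 1, 0, 0, 0))


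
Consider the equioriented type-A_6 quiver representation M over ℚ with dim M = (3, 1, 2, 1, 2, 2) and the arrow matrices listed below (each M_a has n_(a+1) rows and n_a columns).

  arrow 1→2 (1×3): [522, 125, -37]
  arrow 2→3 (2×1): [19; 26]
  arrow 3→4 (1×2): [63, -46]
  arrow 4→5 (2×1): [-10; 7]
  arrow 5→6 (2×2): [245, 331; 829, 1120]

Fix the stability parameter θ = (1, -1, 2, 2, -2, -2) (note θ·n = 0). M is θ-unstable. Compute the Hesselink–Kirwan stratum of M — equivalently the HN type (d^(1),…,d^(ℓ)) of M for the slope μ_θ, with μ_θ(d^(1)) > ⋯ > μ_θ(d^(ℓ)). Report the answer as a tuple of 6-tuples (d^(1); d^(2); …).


Via rank(M_{q-1}∘⋯∘M_p): M ≅ I[1,1]^2, I[1,6], I[3,3], I[5,6].
μ_θ-semistable layers: μ^(1)=2; μ^(2)=1; μ^(3)=0; μ^(4)=-2

((0, 0, 1, 0, 0, 0); (2, 0, 0, 0, 0, 0); (1, 1, 1, 1, 1, 1); (0, 0, 0, 0, 1, 1))


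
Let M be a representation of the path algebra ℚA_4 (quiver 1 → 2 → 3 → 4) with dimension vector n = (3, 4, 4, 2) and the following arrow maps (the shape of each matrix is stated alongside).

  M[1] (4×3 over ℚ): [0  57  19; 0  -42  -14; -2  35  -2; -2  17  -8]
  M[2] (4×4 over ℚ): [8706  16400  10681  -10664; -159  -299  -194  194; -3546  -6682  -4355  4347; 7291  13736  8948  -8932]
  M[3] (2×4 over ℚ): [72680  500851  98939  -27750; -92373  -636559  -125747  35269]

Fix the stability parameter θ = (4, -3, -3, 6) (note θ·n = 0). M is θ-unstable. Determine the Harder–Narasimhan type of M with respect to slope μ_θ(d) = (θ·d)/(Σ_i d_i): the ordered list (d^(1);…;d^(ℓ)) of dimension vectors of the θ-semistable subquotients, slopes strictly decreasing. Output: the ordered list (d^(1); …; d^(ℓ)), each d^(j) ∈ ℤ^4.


Interval decomposition of M: I[1,1], I[1,4]^2, I[2,3]^2.
HN type (ℓ=4): μ^(1)=6; μ^(2)=4; μ^(3)=-2/3; μ^(4)=-3

((0, 0, 0, 2); (1, 0, 0, 0); (2, 2, 2, 0); (0, 2, 2, 0))


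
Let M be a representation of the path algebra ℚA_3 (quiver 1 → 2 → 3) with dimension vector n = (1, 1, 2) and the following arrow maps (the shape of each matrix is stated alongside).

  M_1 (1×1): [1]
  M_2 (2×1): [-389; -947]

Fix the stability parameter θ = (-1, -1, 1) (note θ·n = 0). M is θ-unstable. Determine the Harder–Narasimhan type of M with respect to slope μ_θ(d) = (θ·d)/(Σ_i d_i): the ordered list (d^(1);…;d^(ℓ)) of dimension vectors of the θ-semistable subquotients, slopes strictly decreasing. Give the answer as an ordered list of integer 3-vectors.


Interval decomposition of M: I[1,3], I[3,3].
HN type (ℓ=2): μ^(1)=1; μ^(2)=-1

((0, 0, 2); (1, 1, 0))


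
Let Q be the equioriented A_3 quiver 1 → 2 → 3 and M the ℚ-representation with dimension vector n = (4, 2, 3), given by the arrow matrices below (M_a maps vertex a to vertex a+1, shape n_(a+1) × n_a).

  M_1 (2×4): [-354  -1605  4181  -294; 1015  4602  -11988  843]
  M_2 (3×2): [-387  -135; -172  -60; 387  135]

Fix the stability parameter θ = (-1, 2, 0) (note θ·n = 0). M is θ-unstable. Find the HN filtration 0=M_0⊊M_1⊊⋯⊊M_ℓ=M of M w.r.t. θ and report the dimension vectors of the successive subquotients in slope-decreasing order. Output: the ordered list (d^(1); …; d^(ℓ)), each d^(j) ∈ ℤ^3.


Barcode: M ≅ I[1,1]^2, I[1,2], I[1,3], I[3,3]^2. HN layers by μ_θ (4 steps, strictly decreasing):
  μ^(1)=2; μ^(2)=1; μ^(3)=0; μ^(4)=-1

((0, 1, 0); (0, 1, 1); (0, 0, 2); (4, 0, 0))


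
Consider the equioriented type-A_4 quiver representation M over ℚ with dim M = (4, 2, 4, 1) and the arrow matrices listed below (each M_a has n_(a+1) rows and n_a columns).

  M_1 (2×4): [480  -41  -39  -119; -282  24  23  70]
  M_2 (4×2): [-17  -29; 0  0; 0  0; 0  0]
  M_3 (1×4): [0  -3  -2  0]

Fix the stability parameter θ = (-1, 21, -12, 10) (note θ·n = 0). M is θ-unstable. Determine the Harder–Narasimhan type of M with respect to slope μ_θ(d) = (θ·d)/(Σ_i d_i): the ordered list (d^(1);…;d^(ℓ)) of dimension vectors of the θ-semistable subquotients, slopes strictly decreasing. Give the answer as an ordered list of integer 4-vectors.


Barcode: M ≅ I[1,1]^2, I[1,2], I[1,3], I[3,3]^2, I[3,4]. HN layers by μ_θ (5 steps, strictly decreasing):
  μ^(1)=21; μ^(2)=10; μ^(3)=9/2; μ^(4)=-1; μ^(5)=-12

((0, 1, 0, 0); (0, 0, 0, 1); (0, 1, 1, 0); (4, 0, 0, 0); (0, 0, 3, 0))


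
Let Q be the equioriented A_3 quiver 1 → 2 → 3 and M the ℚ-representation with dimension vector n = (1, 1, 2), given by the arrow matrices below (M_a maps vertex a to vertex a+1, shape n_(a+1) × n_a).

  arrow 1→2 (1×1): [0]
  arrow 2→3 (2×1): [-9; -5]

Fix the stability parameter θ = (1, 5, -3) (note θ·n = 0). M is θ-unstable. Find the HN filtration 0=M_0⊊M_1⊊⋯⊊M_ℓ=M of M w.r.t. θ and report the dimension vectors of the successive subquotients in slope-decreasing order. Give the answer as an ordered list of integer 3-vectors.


Barcode: M ≅ I[1,1], I[2,3], I[3,3]. HN layers by μ_θ (2 steps, strictly decreasing):
  μ^(1)=1; μ^(2)=-3

((1, 1, 1); (0, 0, 1))


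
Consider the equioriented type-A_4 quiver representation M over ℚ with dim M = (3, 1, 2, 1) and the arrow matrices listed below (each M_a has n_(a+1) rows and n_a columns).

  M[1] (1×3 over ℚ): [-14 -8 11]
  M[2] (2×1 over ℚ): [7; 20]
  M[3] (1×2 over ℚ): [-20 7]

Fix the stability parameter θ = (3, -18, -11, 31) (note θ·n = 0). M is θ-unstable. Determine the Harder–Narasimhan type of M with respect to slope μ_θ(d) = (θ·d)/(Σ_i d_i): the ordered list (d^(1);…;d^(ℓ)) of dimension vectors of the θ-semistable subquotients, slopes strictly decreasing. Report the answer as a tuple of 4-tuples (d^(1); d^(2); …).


Interval decomposition of M: I[1,1]^2, I[1,3], I[3,4].
HN type (ℓ=4): μ^(1)=31; μ^(2)=3; μ^(3)=-26/3; μ^(4)=-11

((0, 0, 0, 1); (2, 0, 0, 0); (1, 1, 1, 0); (0, 0, 1, 0))


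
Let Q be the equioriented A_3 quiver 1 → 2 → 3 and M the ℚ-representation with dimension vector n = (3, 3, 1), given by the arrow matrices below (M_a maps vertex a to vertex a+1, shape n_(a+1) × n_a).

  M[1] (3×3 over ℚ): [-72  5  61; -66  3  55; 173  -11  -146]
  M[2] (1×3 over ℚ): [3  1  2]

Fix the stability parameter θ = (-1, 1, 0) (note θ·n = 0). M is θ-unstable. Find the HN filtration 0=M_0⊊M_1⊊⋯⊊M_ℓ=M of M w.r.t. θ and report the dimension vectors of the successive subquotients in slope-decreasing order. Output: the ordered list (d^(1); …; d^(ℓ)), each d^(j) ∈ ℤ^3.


Interval decomposition of M: I[1,2]^2, I[1,3].
HN type (ℓ=3): μ^(1)=1; μ^(2)=1/2; μ^(3)=-1

((0, 2, 0); (0, 1, 1); (3, 0, 0))


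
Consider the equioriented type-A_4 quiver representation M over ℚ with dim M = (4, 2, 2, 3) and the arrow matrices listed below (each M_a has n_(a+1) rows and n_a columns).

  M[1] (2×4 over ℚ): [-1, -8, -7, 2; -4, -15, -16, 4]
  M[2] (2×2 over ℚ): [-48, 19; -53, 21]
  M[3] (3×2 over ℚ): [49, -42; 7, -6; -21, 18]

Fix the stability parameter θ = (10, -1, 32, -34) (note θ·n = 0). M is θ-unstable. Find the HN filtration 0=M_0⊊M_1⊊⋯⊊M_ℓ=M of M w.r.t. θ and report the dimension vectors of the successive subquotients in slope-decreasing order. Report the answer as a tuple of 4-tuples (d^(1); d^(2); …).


Via rank(M_{q-1}∘⋯∘M_p): M ≅ I[1,1]^2, I[1,3], I[1,4], I[4,4]^2.
μ_θ-semistable layers: μ^(1)=32; μ^(2)=10; μ^(3)=9/2; μ^(4)=7/4; μ^(5)=-34

((0, 0, 1, 0); (2, 0, 0, 0); (1, 1, 0, 0); (1, 1, 1, 1); (0, 0, 0, 2))
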